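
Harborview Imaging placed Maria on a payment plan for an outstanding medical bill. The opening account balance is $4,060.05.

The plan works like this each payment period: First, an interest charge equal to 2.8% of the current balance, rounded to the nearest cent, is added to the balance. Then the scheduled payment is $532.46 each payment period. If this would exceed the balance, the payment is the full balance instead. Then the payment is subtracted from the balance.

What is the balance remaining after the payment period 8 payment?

$362.46

Payment period 1: opening $4,060.05; interest $113.68 → $4,173.73; payment $532.46; balance $3,641.27
Payment period 2: opening $3,641.27; interest $101.96 → $3,743.23; payment $532.46; balance $3,210.77
Payment period 3: opening $3,210.77; interest $89.90 → $3,300.67; payment $532.46; balance $2,768.21
Payment period 4: opening $2,768.21; interest $77.51 → $2,845.72; payment $532.46; balance $2,313.26
Payment period 5: opening $2,313.26; interest $64.77 → $2,378.03; payment $532.46; balance $1,845.57
Payment period 6: opening $1,845.57; interest $51.68 → $1,897.25; payment $532.46; balance $1,364.79
Payment period 7: opening $1,364.79; interest $38.21 → $1,403.00; payment $532.46; balance $870.54
Payment period 8: opening $870.54; interest $24.38 → $894.92; payment $532.46; balance $362.46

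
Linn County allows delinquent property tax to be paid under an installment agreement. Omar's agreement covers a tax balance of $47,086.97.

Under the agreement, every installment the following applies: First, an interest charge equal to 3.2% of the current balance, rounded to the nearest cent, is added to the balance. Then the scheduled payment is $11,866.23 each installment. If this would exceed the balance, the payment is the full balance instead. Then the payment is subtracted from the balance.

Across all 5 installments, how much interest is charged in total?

$4,111.10

Installment 1: opening $47,086.97; interest $1,506.78 → $48,593.75; payment $11,866.23; balance $36,727.52
Installment 2: opening $36,727.52; interest $1,175.28 → $37,902.80; payment $11,866.23; balance $26,036.57
Installment 3: opening $26,036.57; interest $833.17 → $26,869.74; payment $11,866.23; balance $15,003.51
Installment 4: opening $15,003.51; interest $480.11 → $15,483.62; payment $11,866.23; balance $3,617.39
Installment 5: opening $3,617.39; interest $115.76 → $3,733.15; payment $3,733.15; balance $0.00
Total interest: $1,506.78 + $1,175.28 + $833.17 + $480.11 + $115.76 = $4,111.10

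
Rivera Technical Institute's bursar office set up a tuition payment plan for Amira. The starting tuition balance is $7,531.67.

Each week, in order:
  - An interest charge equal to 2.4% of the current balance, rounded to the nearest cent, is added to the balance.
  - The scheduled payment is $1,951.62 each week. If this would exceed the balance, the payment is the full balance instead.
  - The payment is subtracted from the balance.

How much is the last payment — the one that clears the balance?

Week 1: opening $7,531.67; interest $180.76 → $7,712.43; payment $1,951.62; balance $5,760.81
Week 2: opening $5,760.81; interest $138.26 → $5,899.07; payment $1,951.62; balance $3,947.45
Week 3: opening $3,947.45; interest $94.74 → $4,042.19; payment $1,951.62; balance $2,090.57
Week 4: opening $2,090.57; interest $50.17 → $2,140.74; payment $1,951.62; balance $189.12
Week 5: opening $189.12; interest $4.54 → $193.66; payment $193.66; balance $0.00

$193.66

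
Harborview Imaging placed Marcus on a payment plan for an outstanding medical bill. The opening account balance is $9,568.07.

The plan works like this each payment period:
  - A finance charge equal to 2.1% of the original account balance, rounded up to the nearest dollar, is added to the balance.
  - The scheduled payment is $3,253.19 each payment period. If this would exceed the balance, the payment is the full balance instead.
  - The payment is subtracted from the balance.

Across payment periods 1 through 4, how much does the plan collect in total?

$10,372.07

Payment period 1: opening $9,568.07; interest $201.00 → $9,769.07; payment $3,253.19; balance $6,515.88
Payment period 2: opening $6,515.88; interest $201.00 → $6,716.88; payment $3,253.19; balance $3,463.69
Payment period 3: opening $3,463.69; interest $201.00 → $3,664.69; payment $3,253.19; balance $411.50
Payment period 4: opening $411.50; interest $201.00 → $612.50; payment $612.50; balance $0.00
Total paid: $10,372.07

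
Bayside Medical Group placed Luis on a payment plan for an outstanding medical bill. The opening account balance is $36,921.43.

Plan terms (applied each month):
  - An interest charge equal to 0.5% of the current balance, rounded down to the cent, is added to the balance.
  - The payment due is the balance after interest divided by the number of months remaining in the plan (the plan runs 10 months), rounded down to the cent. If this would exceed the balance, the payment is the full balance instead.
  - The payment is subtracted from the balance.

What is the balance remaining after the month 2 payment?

# | Opening | Interest | Payment | End bal
1 | $36,921.43 | $184.60 | $3,710.60 | $33,395.43
2 | $33,395.43 | $166.97 | $3,729.15 | $29,833.25

$29,833.25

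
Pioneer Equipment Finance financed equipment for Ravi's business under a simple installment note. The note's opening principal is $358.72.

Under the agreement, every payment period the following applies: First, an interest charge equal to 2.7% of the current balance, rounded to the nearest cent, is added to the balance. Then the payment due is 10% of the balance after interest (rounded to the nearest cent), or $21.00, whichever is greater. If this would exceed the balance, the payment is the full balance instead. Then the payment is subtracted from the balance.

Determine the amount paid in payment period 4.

Payment period 1: $358.72 +$9.69 interest = $368.41; pay $36.84 → $331.57
Payment period 2: $331.57 +$8.95 interest = $340.52; pay $34.05 → $306.47
Payment period 3: $306.47 +$8.27 interest = $314.74; pay $31.47 → $283.27
Payment period 4: $283.27 +$7.65 interest = $290.92; pay $29.09 → $261.83

$29.09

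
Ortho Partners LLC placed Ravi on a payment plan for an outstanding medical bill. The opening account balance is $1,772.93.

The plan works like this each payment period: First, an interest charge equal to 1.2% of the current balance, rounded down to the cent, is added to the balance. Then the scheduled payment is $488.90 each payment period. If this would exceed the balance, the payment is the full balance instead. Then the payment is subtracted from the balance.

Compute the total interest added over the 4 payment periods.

# | Opening | Interest | Payment | End bal
1 | $1,772.93 | $21.27 | $488.90 | $1,305.30
2 | $1,305.30 | $15.66 | $488.90 | $832.06
3 | $832.06 | $9.98 | $488.90 | $353.14
4 | $353.14 | $4.23 | $357.37 | $0.00
Total interest: $21.27 + $15.66 + $9.98 + $4.23 = $51.14

$51.14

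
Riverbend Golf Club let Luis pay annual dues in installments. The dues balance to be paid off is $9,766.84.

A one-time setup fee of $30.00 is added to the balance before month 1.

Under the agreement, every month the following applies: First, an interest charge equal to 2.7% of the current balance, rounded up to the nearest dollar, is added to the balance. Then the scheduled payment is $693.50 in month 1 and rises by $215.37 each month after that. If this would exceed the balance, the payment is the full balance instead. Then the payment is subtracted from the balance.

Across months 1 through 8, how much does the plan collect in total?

Month 1: opening $9,796.84; interest $265.00 → $10,061.84; payment $693.50; balance $9,368.34
Month 2: opening $9,368.34; interest $253.00 → $9,621.34; payment $908.87; balance $8,712.47
Month 3: opening $8,712.47; interest $236.00 → $8,948.47; payment $1,124.24; balance $7,824.23
Month 4: opening $7,824.23; interest $212.00 → $8,036.23; payment $1,339.61; balance $6,696.62
Month 5: opening $6,696.62; interest $181.00 → $6,877.62; payment $1,554.98; balance $5,322.64
Month 6: opening $5,322.64; interest $144.00 → $5,466.64; payment $1,770.35; balance $3,696.29
Month 7: opening $3,696.29; interest $100.00 → $3,796.29; payment $1,985.72; balance $1,810.57
Month 8: opening $1,810.57; interest $49.00 → $1,859.57; payment $1,859.57; balance $0.00
Total paid: $11,236.84

$11,236.84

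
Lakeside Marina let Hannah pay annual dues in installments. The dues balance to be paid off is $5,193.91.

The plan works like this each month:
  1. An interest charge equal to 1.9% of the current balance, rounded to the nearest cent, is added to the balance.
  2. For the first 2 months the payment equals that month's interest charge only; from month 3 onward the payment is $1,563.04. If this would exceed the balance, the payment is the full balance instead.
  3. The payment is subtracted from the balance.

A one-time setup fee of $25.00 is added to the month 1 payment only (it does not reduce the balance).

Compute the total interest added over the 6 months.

# | Opening | Interest | Payment | Fee | End bal
1 | $5,193.91 | $98.68 | $98.68 | $25.00 | $5,193.91
2 | $5,193.91 | $98.68 | $98.68 | — | $5,193.91
3 | $5,193.91 | $98.68 | $1,563.04 | — | $3,729.55
4 | $3,729.55 | $70.86 | $1,563.04 | — | $2,237.37
5 | $2,237.37 | $42.51 | $1,563.04 | — | $716.84
6 | $716.84 | $13.62 | $730.46 | — | $0.00
Total interest: $98.68 + $98.68 + $98.68 + $70.86 + $42.51 + $13.62 = $423.03

$423.03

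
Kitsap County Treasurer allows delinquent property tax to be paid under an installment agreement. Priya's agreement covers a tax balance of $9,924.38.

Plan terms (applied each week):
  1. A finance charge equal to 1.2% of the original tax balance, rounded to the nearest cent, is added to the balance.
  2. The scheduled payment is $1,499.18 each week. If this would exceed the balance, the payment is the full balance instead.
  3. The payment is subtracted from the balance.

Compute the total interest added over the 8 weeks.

Week 1: $9,924.38 +$119.09 interest = $10,043.47; pay $1,499.18 → $8,544.29
Week 2: $8,544.29 +$119.09 interest = $8,663.38; pay $1,499.18 → $7,164.20
Week 3: $7,164.20 +$119.09 interest = $7,283.29; pay $1,499.18 → $5,784.11
Week 4: $5,784.11 +$119.09 interest = $5,903.20; pay $1,499.18 → $4,404.02
Week 5: $4,404.02 +$119.09 interest = $4,523.11; pay $1,499.18 → $3,023.93
Week 6: $3,023.93 +$119.09 interest = $3,143.02; pay $1,499.18 → $1,643.84
Week 7: $1,643.84 +$119.09 interest = $1,762.93; pay $1,499.18 → $263.75
Week 8: $263.75 +$119.09 interest = $382.84; pay $382.84 → $0.00
Total interest: $119.09 + $119.09 + $119.09 + $119.09 + $119.09 + $119.09 + $119.09 + $119.09 = $952.72

$952.72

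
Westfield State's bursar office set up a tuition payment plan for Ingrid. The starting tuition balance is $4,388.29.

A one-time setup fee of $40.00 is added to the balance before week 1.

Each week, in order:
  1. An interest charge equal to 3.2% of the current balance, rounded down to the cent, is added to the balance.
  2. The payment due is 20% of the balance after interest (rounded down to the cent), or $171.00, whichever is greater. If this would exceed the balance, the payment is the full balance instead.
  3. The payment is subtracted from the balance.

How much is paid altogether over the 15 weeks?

$5,174.44

Week 1: $4,428.29 +$141.70 interest = $4,569.99; pay $913.99 → $3,656.00
Week 2: $3,656.00 +$116.99 interest = $3,772.99; pay $754.59 → $3,018.40
Week 3: $3,018.40 +$96.58 interest = $3,114.98; pay $622.99 → $2,491.99
Week 4: $2,491.99 +$79.74 interest = $2,571.73; pay $514.34 → $2,057.39
Week 5: $2,057.39 +$65.83 interest = $2,123.22; pay $424.64 → $1,698.58
Week 6: $1,698.58 +$54.35 interest = $1,752.93; pay $350.58 → $1,402.35
Week 7: $1,402.35 +$44.87 interest = $1,447.22; pay $289.44 → $1,157.78
Week 8: $1,157.78 +$37.04 interest = $1,194.82; pay $238.96 → $955.86
Week 9: $955.86 +$30.58 interest = $986.44; pay $197.28 → $789.16
Week 10: $789.16 +$25.25 interest = $814.41; pay $171.00 → $643.41
Week 11: $643.41 +$20.58 interest = $663.99; pay $171.00 → $492.99
Week 12: $492.99 +$15.77 interest = $508.76; pay $171.00 → $337.76
Week 13: $337.76 +$10.80 interest = $348.56; pay $171.00 → $177.56
Week 14: $177.56 +$5.68 interest = $183.24; pay $171.00 → $12.24
Week 15: $12.24 +$0.39 interest = $12.63; pay $12.63 → $0.00
Total paid: $5,174.44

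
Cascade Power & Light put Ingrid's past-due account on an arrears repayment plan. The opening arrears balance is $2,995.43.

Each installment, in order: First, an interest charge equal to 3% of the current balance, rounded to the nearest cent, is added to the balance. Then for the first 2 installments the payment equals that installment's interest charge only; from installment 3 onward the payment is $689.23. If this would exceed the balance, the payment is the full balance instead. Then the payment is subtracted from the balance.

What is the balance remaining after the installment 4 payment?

Installment 1: opening $2,995.43; interest $89.86 → $3,085.29; payment $89.86; balance $2,995.43
Installment 2: opening $2,995.43; interest $89.86 → $3,085.29; payment $89.86; balance $2,995.43
Installment 3: opening $2,995.43; interest $89.86 → $3,085.29; payment $689.23; balance $2,396.06
Installment 4: opening $2,396.06; interest $71.88 → $2,467.94; payment $689.23; balance $1,778.71

$1,778.71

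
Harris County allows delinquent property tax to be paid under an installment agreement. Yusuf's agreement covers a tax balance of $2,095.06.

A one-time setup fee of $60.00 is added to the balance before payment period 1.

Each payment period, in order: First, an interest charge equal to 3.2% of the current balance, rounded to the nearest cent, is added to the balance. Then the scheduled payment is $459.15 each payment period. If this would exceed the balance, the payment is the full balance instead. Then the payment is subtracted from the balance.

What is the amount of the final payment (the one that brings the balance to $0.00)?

Payment period 1: opening $2,155.06; interest $68.96 → $2,224.02; payment $459.15; balance $1,764.87
Payment period 2: opening $1,764.87; interest $56.48 → $1,821.35; payment $459.15; balance $1,362.20
Payment period 3: opening $1,362.20; interest $43.59 → $1,405.79; payment $459.15; balance $946.64
Payment period 4: opening $946.64; interest $30.29 → $976.93; payment $459.15; balance $517.78
Payment period 5: opening $517.78; interest $16.57 → $534.35; payment $459.15; balance $75.20
Payment period 6: opening $75.20; interest $2.41 → $77.61; payment $77.61; balance $0.00

$77.61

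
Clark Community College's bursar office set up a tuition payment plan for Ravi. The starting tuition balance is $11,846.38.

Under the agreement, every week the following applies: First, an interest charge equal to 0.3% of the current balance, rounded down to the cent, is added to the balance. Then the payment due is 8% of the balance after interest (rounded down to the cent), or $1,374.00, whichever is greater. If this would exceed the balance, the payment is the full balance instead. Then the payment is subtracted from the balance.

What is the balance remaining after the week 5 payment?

$5,113.77

Week 1: opening $11,846.38; interest $35.53 → $11,881.91; payment $1,374.00; balance $10,507.91
Week 2: opening $10,507.91; interest $31.52 → $10,539.43; payment $1,374.00; balance $9,165.43
Week 3: opening $9,165.43; interest $27.49 → $9,192.92; payment $1,374.00; balance $7,818.92
Week 4: opening $7,818.92; interest $23.45 → $7,842.37; payment $1,374.00; balance $6,468.37
Week 5: opening $6,468.37; interest $19.40 → $6,487.77; payment $1,374.00; balance $5,113.77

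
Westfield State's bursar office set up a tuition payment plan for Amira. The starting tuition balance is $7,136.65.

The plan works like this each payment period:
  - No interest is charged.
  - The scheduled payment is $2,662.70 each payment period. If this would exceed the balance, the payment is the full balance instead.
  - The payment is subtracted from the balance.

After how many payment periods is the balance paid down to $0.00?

3

Payment period 1: opening $7,136.65; payment $2,662.70; balance $4,473.95
Payment period 2: opening $4,473.95; payment $2,662.70; balance $1,811.25
Payment period 3: opening $1,811.25; payment $1,811.25; balance $0.00
Balance reaches $0.00 in payment period 3.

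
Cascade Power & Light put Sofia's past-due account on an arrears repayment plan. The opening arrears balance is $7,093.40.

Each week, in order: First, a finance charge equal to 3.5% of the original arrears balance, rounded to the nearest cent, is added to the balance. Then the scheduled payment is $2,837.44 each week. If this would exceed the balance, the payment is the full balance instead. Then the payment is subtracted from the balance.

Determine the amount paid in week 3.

$2,163.33

Week 1: opening $7,093.40; interest $248.27 → $7,341.67; payment $2,837.44; balance $4,504.23
Week 2: opening $4,504.23; interest $248.27 → $4,752.50; payment $2,837.44; balance $1,915.06
Week 3: opening $1,915.06; interest $248.27 → $2,163.33; payment $2,163.33; balance $0.00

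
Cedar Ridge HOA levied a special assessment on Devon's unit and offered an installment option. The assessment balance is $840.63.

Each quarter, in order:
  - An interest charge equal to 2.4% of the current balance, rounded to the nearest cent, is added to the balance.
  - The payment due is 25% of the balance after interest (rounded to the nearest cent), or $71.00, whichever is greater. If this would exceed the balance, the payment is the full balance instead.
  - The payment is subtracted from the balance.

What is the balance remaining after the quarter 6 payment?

$158.99

# | Opening | Interest | Payment | End bal
1 | $840.63 | $20.18 | $215.20 | $645.61
2 | $645.61 | $15.49 | $165.28 | $495.82
3 | $495.82 | $11.90 | $126.93 | $380.79
4 | $380.79 | $9.14 | $97.48 | $292.45
5 | $292.45 | $7.02 | $74.87 | $224.60
6 | $224.60 | $5.39 | $71.00 | $158.99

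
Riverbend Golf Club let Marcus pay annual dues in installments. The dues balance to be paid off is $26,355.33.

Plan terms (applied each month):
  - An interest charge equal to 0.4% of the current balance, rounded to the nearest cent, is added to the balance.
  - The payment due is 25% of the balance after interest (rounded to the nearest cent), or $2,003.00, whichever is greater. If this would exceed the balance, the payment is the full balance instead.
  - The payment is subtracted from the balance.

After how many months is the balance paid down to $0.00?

9

# | Opening | Interest | Payment | End bal
1 | $26,355.33 | $105.42 | $6,615.19 | $19,845.56
2 | $19,845.56 | $79.38 | $4,981.24 | $14,943.70
3 | $14,943.70 | $59.77 | $3,750.87 | $11,252.60
4 | $11,252.60 | $45.01 | $2,824.40 | $8,473.21
5 | $8,473.21 | $33.89 | $2,126.78 | $6,380.32
6 | $6,380.32 | $25.52 | $2,003.00 | $4,402.84
7 | $4,402.84 | $17.61 | $2,003.00 | $2,417.45
8 | $2,417.45 | $9.67 | $2,003.00 | $424.12
9 | $424.12 | $1.70 | $425.82 | $0.00
Balance reaches $0.00 in month 9.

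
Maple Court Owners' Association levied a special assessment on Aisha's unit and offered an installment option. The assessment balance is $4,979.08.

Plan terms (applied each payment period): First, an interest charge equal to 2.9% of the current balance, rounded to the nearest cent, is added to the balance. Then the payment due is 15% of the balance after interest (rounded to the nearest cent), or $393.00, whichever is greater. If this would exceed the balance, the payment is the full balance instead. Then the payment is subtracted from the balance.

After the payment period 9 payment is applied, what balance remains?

$1,215.34

Payment period 1: opening $4,979.08; interest $144.39 → $5,123.47; payment $768.52; balance $4,354.95
Payment period 2: opening $4,354.95; interest $126.29 → $4,481.24; payment $672.19; balance $3,809.05
Payment period 3: opening $3,809.05; interest $110.46 → $3,919.51; payment $587.93; balance $3,331.58
Payment period 4: opening $3,331.58; interest $96.62 → $3,428.20; payment $514.23; balance $2,913.97
Payment period 5: opening $2,913.97; interest $84.51 → $2,998.48; payment $449.77; balance $2,548.71
Payment period 6: opening $2,548.71; interest $73.91 → $2,622.62; payment $393.39; balance $2,229.23
Payment period 7: opening $2,229.23; interest $64.65 → $2,293.88; payment $393.00; balance $1,900.88
Payment period 8: opening $1,900.88; interest $55.13 → $1,956.01; payment $393.00; balance $1,563.01
Payment period 9: opening $1,563.01; interest $45.33 → $1,608.34; payment $393.00; balance $1,215.34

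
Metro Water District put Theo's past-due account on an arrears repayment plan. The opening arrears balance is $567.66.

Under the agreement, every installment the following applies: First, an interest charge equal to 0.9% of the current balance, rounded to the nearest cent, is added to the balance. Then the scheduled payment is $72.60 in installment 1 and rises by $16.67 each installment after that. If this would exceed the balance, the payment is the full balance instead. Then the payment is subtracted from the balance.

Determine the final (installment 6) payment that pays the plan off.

# | Opening | Interest | Payment | End bal
1 | $567.66 | $5.11 | $72.60 | $500.17
2 | $500.17 | $4.50 | $89.27 | $415.40
3 | $415.40 | $3.74 | $105.94 | $313.20
4 | $313.20 | $2.82 | $122.61 | $193.41
5 | $193.41 | $1.74 | $139.28 | $55.87
6 | $55.87 | $0.50 | $56.37 | $0.00

$56.37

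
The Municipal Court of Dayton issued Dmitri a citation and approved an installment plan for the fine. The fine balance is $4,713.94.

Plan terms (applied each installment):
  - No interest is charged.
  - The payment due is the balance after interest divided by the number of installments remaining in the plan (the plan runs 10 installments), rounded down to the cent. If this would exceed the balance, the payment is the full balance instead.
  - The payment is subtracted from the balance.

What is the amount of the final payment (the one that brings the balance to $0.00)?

Installment 1: $4,713.94 − $471.39 → $4,242.55
Installment 2: $4,242.55 − $471.39 → $3,771.16
Installment 3: $3,771.16 − $471.39 → $3,299.77
Installment 4: $3,299.77 − $471.39 → $2,828.38
Installment 5: $2,828.38 − $471.39 → $2,356.99
Installment 6: $2,356.99 − $471.39 → $1,885.60
Installment 7: $1,885.60 − $471.40 → $1,414.20
Installment 8: $1,414.20 − $471.40 → $942.80
Installment 9: $942.80 − $471.40 → $471.40
Installment 10: $471.40 − $471.40 → $0.00

$471.40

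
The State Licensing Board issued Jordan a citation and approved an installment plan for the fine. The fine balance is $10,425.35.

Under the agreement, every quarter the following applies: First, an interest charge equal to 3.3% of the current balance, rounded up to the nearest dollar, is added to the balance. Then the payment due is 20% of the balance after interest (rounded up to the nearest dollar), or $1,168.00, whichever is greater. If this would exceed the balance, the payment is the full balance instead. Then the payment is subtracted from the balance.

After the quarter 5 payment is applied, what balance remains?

$3,855.35

# | Opening | Interest | Payment | End bal
1 | $10,425.35 | $345.00 | $2,155.00 | $8,615.35
2 | $8,615.35 | $285.00 | $1,781.00 | $7,119.35
3 | $7,119.35 | $235.00 | $1,471.00 | $5,883.35
4 | $5,883.35 | $195.00 | $1,216.00 | $4,862.35
5 | $4,862.35 | $161.00 | $1,168.00 | $3,855.35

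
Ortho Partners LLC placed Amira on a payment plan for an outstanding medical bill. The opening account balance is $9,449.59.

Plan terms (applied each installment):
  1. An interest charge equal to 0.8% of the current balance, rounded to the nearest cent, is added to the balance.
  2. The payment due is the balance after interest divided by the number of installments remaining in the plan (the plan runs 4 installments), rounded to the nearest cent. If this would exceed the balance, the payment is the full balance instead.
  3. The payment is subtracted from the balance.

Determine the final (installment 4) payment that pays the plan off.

Installment 1: $9,449.59 +$75.60 interest = $9,525.19; pay $2,381.30 → $7,143.89
Installment 2: $7,143.89 +$57.15 interest = $7,201.04; pay $2,400.35 → $4,800.69
Installment 3: $4,800.69 +$38.41 interest = $4,839.10; pay $2,419.55 → $2,419.55
Installment 4: $2,419.55 +$19.36 interest = $2,438.91; pay $2,438.91 → $0.00

$2,438.91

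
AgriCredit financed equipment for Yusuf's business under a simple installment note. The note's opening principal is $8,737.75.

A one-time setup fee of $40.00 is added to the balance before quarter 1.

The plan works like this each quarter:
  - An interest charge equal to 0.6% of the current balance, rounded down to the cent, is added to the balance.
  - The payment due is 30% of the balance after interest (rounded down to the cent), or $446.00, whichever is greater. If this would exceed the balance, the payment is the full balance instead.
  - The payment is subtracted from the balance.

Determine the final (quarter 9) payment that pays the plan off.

$189.77

# | Opening | Interest | Payment | End bal
1 | $8,777.75 | $52.66 | $2,649.12 | $6,181.29
2 | $6,181.29 | $37.08 | $1,865.51 | $4,352.86
3 | $4,352.86 | $26.11 | $1,313.69 | $3,065.28
4 | $3,065.28 | $18.39 | $925.10 | $2,158.57
5 | $2,158.57 | $12.95 | $651.45 | $1,520.07
6 | $1,520.07 | $9.12 | $458.75 | $1,070.44
7 | $1,070.44 | $6.42 | $446.00 | $630.86
8 | $630.86 | $3.78 | $446.00 | $188.64
9 | $188.64 | $1.13 | $189.77 | $0.00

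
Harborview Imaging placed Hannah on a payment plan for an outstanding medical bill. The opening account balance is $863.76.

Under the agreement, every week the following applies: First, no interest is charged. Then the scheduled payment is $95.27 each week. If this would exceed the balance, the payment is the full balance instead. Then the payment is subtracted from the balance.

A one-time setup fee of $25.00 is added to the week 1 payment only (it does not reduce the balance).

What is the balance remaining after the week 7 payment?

$196.87

# | Opening | Payment | Fee | End bal
1 | $863.76 | $95.27 | $25.00 | $768.49
2 | $768.49 | $95.27 | — | $673.22
3 | $673.22 | $95.27 | — | $577.95
4 | $577.95 | $95.27 | — | $482.68
5 | $482.68 | $95.27 | — | $387.41
6 | $387.41 | $95.27 | — | $292.14
7 | $292.14 | $95.27 | — | $196.87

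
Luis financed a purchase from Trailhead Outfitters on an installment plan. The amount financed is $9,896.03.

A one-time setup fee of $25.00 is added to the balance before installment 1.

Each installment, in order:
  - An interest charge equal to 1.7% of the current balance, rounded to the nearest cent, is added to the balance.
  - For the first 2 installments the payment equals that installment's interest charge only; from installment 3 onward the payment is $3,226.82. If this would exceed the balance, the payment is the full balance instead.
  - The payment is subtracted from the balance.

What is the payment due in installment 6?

# | Opening | Interest | Payment | End bal
1 | $9,921.03 | $168.66 | $168.66 | $9,921.03
2 | $9,921.03 | $168.66 | $168.66 | $9,921.03
3 | $9,921.03 | $168.66 | $3,226.82 | $6,862.87
4 | $6,862.87 | $116.67 | $3,226.82 | $3,752.72
5 | $3,752.72 | $63.80 | $3,226.82 | $589.70
6 | $589.70 | $10.02 | $599.72 | $0.00

$599.72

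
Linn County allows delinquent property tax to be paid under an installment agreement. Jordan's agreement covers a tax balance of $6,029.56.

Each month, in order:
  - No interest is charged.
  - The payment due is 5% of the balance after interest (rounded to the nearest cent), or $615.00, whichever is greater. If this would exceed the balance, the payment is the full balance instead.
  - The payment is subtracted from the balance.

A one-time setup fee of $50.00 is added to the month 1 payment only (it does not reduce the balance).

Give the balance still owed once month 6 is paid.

Month 1: $6,029.56 − $615.00 (+ $50.00 fee) → $5,414.56
Month 2: $5,414.56 − $615.00 → $4,799.56
Month 3: $4,799.56 − $615.00 → $4,184.56
Month 4: $4,184.56 − $615.00 → $3,569.56
Month 5: $3,569.56 − $615.00 → $2,954.56
Month 6: $2,954.56 − $615.00 → $2,339.56

$2,339.56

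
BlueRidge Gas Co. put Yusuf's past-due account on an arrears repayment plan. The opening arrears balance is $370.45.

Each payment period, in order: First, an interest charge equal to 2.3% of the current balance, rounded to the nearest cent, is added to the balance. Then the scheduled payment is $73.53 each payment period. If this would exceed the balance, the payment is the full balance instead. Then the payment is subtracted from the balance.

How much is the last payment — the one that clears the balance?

$30.80

Payment period 1: opening $370.45; interest $8.52 → $378.97; payment $73.53; balance $305.44
Payment period 2: opening $305.44; interest $7.03 → $312.47; payment $73.53; balance $238.94
Payment period 3: opening $238.94; interest $5.50 → $244.44; payment $73.53; balance $170.91
Payment period 4: opening $170.91; interest $3.93 → $174.84; payment $73.53; balance $101.31
Payment period 5: opening $101.31; interest $2.33 → $103.64; payment $73.53; balance $30.11
Payment period 6: opening $30.11; interest $0.69 → $30.80; payment $30.80; balance $0.00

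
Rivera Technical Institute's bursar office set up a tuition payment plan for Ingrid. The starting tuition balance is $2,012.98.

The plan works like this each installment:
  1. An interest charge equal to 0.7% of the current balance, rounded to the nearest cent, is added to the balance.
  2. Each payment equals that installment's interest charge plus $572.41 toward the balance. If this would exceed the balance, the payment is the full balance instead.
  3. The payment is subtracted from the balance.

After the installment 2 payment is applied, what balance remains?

$868.16

# | Opening | Interest | Payment | End bal
1 | $2,012.98 | $14.09 | $586.50 | $1,440.57
2 | $1,440.57 | $10.08 | $582.49 | $868.16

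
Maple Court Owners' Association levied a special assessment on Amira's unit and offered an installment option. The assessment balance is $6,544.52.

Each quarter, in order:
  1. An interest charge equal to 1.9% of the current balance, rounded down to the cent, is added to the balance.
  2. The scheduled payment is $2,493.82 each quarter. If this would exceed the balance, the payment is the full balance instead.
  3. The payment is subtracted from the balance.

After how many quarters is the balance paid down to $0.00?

Quarter 1: $6,544.52 +$124.34 interest = $6,668.86; pay $2,493.82 → $4,175.04
Quarter 2: $4,175.04 +$79.32 interest = $4,254.36; pay $2,493.82 → $1,760.54
Quarter 3: $1,760.54 +$33.45 interest = $1,793.99; pay $1,793.99 → $0.00
Balance reaches $0.00 in quarter 3.

3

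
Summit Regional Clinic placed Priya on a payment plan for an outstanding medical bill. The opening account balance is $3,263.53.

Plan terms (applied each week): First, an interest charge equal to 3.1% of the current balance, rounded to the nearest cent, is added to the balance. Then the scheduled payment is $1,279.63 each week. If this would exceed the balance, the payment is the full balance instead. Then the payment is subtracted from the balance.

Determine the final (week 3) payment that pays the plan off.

Week 1: opening $3,263.53; interest $101.17 → $3,364.70; payment $1,279.63; balance $2,085.07
Week 2: opening $2,085.07; interest $64.64 → $2,149.71; payment $1,279.63; balance $870.08
Week 3: opening $870.08; interest $26.97 → $897.05; payment $897.05; balance $0.00

$897.05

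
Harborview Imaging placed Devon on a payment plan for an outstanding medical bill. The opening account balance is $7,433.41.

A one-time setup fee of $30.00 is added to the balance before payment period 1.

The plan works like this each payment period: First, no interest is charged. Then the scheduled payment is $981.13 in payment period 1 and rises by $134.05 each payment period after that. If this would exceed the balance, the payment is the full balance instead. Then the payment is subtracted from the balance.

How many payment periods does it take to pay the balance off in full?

6

Payment period 1: $7,463.41 − $981.13 → $6,482.28
Payment period 2: $6,482.28 − $1,115.18 → $5,367.10
Payment period 3: $5,367.10 − $1,249.23 → $4,117.87
Payment period 4: $4,117.87 − $1,383.28 → $2,734.59
Payment period 5: $2,734.59 − $1,517.33 → $1,217.26
Payment period 6: $1,217.26 − $1,217.26 → $0.00
Balance reaches $0.00 in payment period 6.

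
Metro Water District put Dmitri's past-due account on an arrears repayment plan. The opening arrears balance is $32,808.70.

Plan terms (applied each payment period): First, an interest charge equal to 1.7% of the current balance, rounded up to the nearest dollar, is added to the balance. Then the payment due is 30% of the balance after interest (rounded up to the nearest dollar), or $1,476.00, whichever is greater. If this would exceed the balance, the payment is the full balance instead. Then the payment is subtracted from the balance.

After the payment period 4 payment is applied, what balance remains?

$8,426.70

Payment period 1: opening $32,808.70; interest $558.00 → $33,366.70; payment $10,011.00; balance $23,355.70
Payment period 2: opening $23,355.70; interest $398.00 → $23,753.70; payment $7,127.00; balance $16,626.70
Payment period 3: opening $16,626.70; interest $283.00 → $16,909.70; payment $5,073.00; balance $11,836.70
Payment period 4: opening $11,836.70; interest $202.00 → $12,038.70; payment $3,612.00; balance $8,426.70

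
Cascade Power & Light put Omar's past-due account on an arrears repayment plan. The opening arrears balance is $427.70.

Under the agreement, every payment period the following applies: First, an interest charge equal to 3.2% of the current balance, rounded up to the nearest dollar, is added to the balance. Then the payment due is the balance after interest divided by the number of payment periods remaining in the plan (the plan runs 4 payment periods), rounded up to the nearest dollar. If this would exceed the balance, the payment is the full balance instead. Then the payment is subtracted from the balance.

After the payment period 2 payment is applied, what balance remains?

$227.70

Payment period 1: opening $427.70; interest $14.00 → $441.70; payment $111.00; balance $330.70
Payment period 2: opening $330.70; interest $11.00 → $341.70; payment $114.00; balance $227.70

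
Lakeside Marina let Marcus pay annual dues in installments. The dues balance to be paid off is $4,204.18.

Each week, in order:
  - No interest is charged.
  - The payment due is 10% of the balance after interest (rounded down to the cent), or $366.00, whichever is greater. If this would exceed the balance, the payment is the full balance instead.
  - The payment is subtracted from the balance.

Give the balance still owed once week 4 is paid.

Week 1: $4,204.18 − $420.41 → $3,783.77
Week 2: $3,783.77 − $378.37 → $3,405.40
Week 3: $3,405.40 − $366.00 → $3,039.40
Week 4: $3,039.40 − $366.00 → $2,673.40

$2,673.40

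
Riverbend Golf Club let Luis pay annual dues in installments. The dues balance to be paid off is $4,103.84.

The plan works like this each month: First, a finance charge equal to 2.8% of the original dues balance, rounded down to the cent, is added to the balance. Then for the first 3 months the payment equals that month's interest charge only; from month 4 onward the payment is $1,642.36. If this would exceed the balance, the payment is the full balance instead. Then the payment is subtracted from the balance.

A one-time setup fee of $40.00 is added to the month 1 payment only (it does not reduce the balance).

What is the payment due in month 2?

Month 1: opening $4,103.84; interest $114.90 → $4,218.74; payment $114.90 (+ $40.00 fee); balance $4,103.84
Month 2: opening $4,103.84; interest $114.90 → $4,218.74; payment $114.90; balance $4,103.84

$114.90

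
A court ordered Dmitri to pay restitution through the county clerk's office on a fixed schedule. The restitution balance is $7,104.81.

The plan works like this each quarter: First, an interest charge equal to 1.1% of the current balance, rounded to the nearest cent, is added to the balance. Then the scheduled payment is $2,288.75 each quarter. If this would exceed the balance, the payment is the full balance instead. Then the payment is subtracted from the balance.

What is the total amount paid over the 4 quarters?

Quarter 1: $7,104.81 +$78.15 interest = $7,182.96; pay $2,288.75 → $4,894.21
Quarter 2: $4,894.21 +$53.84 interest = $4,948.05; pay $2,288.75 → $2,659.30
Quarter 3: $2,659.30 +$29.25 interest = $2,688.55; pay $2,288.75 → $399.80
Quarter 4: $399.80 +$4.40 interest = $404.20; pay $404.20 → $0.00
Total paid: $7,270.45

$7,270.45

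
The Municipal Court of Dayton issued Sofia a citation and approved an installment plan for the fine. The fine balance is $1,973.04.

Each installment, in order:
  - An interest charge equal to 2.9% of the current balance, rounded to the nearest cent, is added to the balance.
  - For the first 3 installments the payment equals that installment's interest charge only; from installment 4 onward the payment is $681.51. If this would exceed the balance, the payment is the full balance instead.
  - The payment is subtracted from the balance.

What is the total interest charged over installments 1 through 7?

# | Opening | Interest | Payment | End bal
1 | $1,973.04 | $57.22 | $57.22 | $1,973.04
2 | $1,973.04 | $57.22 | $57.22 | $1,973.04
3 | $1,973.04 | $57.22 | $57.22 | $1,973.04
4 | $1,973.04 | $57.22 | $681.51 | $1,348.75
5 | $1,348.75 | $39.11 | $681.51 | $706.35
6 | $706.35 | $20.48 | $681.51 | $45.32
7 | $45.32 | $1.31 | $46.63 | $0.00
Total interest: $57.22 + $57.22 + $57.22 + $57.22 + $39.11 + $20.48 + $1.31 = $289.78

$289.78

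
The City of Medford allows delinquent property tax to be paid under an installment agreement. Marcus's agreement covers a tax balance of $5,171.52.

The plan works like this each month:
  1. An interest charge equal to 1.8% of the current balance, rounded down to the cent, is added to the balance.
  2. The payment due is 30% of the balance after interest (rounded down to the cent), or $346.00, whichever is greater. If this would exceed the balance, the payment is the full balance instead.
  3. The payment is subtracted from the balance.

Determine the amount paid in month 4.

Month 1: $5,171.52 +$93.08 interest = $5,264.60; pay $1,579.38 → $3,685.22
Month 2: $3,685.22 +$66.33 interest = $3,751.55; pay $1,125.46 → $2,626.09
Month 3: $2,626.09 +$47.26 interest = $2,673.35; pay $802.00 → $1,871.35
Month 4: $1,871.35 +$33.68 interest = $1,905.03; pay $571.50 → $1,333.53

$571.50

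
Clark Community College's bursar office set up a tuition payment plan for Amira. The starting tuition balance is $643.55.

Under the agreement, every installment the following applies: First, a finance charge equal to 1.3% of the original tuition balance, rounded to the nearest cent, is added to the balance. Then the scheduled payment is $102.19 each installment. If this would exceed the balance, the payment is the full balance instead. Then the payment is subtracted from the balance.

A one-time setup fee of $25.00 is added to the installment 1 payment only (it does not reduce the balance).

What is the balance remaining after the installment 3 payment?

$362.09

Installment 1: opening $643.55; interest $8.37 → $651.92; payment $102.19 (+ $25.00 fee); balance $549.73
Installment 2: opening $549.73; interest $8.37 → $558.10; payment $102.19; balance $455.91
Installment 3: opening $455.91; interest $8.37 → $464.28; payment $102.19; balance $362.09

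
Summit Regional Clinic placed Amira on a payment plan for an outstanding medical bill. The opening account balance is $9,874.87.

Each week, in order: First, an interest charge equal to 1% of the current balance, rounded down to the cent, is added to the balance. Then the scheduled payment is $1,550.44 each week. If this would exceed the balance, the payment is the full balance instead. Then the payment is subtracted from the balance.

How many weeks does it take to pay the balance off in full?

7

Week 1: opening $9,874.87; interest $98.74 → $9,973.61; payment $1,550.44; balance $8,423.17
Week 2: opening $8,423.17; interest $84.23 → $8,507.40; payment $1,550.44; balance $6,956.96
Week 3: opening $6,956.96; interest $69.56 → $7,026.52; payment $1,550.44; balance $5,476.08
Week 4: opening $5,476.08; interest $54.76 → $5,530.84; payment $1,550.44; balance $3,980.40
Week 5: opening $3,980.40; interest $39.80 → $4,020.20; payment $1,550.44; balance $2,469.76
Week 6: opening $2,469.76; interest $24.69 → $2,494.45; payment $1,550.44; balance $944.01
Week 7: opening $944.01; interest $9.44 → $953.45; payment $953.45; balance $0.00
Balance reaches $0.00 in week 7.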